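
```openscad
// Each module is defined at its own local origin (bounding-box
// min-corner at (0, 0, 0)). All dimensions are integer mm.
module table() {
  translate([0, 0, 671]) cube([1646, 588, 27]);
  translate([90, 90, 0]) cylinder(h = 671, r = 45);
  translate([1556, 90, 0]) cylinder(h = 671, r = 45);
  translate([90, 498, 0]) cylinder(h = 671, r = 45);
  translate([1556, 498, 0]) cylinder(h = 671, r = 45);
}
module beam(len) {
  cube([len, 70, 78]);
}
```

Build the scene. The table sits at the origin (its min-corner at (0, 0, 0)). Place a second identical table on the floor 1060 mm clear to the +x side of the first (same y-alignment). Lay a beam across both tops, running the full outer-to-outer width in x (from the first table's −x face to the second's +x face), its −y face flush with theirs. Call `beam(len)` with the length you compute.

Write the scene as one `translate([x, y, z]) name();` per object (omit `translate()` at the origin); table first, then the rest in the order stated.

table();
translate([2706, 0, 0]) table();
translate([0, 0, 698]) beam(4352);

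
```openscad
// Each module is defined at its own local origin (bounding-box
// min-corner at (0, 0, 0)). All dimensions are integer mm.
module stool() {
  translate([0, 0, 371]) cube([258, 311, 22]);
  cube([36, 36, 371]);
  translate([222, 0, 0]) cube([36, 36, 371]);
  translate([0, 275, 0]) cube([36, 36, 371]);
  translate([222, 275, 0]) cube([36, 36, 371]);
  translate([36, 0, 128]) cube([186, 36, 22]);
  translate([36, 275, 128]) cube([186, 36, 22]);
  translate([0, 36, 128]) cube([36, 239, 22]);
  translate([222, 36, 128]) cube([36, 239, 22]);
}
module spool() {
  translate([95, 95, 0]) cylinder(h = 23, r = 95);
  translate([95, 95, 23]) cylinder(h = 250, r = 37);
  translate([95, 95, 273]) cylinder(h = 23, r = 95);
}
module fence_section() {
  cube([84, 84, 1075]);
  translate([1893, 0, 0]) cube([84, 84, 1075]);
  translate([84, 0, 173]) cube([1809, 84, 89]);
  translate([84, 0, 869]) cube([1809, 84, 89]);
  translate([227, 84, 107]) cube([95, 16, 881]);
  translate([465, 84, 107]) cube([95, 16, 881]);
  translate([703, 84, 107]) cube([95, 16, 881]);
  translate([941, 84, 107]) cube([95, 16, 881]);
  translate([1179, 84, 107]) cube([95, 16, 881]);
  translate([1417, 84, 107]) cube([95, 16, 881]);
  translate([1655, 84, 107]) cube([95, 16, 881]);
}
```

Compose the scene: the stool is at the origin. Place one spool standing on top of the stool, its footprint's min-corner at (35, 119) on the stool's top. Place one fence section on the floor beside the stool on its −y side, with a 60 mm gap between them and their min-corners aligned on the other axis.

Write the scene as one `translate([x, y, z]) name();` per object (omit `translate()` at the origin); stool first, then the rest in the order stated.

stool();
translate([35, 119, 393]) spool();
translate([0, -160, 0]) fence_section();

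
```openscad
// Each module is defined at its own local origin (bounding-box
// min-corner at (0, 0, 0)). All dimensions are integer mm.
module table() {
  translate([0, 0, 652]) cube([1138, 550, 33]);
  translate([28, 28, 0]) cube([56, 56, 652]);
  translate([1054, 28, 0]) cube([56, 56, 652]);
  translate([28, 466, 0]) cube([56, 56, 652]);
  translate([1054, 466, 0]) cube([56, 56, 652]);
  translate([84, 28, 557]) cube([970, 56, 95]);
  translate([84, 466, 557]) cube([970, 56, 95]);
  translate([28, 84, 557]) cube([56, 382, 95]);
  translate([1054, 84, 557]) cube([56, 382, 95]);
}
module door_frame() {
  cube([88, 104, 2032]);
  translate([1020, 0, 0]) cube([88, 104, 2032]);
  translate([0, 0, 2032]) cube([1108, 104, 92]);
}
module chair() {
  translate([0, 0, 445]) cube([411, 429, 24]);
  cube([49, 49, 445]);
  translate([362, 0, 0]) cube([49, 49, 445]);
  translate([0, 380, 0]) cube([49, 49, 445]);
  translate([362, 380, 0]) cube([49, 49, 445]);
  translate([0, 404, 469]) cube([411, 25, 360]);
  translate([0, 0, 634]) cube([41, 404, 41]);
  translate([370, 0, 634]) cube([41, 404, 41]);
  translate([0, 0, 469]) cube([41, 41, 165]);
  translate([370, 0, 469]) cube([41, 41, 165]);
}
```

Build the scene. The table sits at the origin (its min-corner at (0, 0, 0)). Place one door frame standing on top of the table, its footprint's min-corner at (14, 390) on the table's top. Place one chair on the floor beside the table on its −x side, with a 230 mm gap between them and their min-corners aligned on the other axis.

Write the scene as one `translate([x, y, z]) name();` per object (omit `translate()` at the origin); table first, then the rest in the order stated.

table();
translate([14, 390, 685]) door_frame();
translate([-641, 0, 0]) chair();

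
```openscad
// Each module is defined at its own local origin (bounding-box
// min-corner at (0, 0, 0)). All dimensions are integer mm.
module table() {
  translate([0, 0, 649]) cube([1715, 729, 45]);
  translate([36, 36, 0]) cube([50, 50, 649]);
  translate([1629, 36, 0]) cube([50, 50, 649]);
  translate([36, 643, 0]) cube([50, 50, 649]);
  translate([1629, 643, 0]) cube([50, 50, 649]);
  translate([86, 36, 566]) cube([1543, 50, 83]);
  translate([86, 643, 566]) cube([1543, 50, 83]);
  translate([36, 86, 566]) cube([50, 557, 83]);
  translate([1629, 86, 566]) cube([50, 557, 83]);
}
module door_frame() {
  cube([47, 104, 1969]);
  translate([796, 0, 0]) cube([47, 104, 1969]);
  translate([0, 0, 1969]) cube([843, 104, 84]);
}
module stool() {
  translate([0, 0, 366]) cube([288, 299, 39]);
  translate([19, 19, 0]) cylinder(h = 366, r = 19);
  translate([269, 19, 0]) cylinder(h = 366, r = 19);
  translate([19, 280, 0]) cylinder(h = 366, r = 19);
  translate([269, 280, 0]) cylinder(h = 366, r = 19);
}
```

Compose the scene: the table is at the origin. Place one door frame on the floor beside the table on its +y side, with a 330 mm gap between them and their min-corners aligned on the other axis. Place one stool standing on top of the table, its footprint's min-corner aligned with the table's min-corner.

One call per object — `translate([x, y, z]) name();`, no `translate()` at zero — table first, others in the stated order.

table();
translate([0, 1059, 0]) door_frame();
translate([0, 0, 694]) stool();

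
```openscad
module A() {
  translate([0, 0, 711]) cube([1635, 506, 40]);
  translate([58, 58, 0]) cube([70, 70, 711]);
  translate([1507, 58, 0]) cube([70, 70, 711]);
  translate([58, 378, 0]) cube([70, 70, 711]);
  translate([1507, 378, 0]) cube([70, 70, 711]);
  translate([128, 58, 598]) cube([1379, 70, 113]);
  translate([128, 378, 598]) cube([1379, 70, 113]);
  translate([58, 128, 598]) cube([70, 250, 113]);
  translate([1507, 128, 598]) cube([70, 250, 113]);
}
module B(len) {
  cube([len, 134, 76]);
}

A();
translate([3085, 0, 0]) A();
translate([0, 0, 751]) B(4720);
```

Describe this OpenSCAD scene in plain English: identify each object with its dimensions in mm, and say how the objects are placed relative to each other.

A is a table with a 1635×506 mm rectangular top, 40 mm thick, top surface at z = 751 mm, supported by four 70×70 mm square legs, each inset 58 mm from the nearest pair of top edges, running from the floor. Four apron rails, 70 mm thick and 113 mm tall, run between adjacent legs with their top edges flush with the underside of the top and their outer faces flush with the legs' outer faces.

B is a rectangular beam 4720 mm long (x), 134 mm deep (y), 76 mm thick (z).

The beam spans the tops of two tables placed 1450 mm apart, resting at z = 751 mm.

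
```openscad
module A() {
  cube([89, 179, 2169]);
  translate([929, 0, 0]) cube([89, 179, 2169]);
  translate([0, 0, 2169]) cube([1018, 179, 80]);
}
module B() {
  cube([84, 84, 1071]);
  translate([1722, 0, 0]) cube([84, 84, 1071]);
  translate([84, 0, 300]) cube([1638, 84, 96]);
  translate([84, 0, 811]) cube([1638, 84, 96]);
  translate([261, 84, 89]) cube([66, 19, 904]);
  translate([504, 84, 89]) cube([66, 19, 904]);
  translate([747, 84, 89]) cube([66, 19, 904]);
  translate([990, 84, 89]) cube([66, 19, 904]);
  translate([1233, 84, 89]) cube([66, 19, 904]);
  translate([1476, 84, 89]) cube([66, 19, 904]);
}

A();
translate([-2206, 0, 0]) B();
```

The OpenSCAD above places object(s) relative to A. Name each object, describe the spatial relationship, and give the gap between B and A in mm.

A is a door frame. B is a fence section. The fence section is on the floor beside the door frame on its −x side. The gap between the fence section and the door frame is 400 mm.

The fence section's nearest face is 400 mm from the door frame's −x face.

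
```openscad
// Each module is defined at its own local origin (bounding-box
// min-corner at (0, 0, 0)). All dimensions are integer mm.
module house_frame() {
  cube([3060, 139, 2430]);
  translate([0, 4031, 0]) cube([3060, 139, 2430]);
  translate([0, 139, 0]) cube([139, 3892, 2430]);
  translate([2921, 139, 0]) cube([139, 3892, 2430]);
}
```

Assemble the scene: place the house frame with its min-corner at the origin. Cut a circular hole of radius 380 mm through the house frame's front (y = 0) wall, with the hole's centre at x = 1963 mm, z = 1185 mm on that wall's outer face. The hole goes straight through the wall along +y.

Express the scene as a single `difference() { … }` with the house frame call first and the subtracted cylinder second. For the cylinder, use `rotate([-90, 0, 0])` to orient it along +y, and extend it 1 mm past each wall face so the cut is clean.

difference() {
  house_frame();
  translate([1963, -1, 1185]) rotate([-90, 0, 0]) cylinder(h = 141, r = 380);
}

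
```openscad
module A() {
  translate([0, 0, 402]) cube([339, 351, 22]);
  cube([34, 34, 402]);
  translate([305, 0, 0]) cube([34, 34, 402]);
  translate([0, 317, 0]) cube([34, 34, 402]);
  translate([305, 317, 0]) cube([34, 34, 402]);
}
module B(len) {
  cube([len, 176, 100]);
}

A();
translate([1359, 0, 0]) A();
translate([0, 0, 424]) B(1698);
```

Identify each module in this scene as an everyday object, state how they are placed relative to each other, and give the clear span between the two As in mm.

Second stool starts at x = 1359; first ends at x = 339; clear span = 1359 − 339 = 1020 mm.

A is a stool. B is a beam. A beam spans the tops of two stools. The clear span between the two stools is 1020 mm.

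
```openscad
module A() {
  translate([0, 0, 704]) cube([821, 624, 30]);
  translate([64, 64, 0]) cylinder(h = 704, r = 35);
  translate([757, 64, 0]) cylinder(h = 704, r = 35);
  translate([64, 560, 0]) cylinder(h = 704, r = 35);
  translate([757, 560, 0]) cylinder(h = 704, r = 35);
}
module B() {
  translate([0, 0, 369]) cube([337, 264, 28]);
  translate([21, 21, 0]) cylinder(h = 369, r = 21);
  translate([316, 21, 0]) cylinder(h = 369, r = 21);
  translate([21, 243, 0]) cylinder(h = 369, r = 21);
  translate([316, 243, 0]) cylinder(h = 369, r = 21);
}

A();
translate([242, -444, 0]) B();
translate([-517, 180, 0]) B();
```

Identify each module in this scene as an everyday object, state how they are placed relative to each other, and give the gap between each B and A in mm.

Each stool's nearest face is 180 mm from the table's bounding box.

A is a table. B is a stool. Two stools sit around the table at the −y, −x sides. The gap between each stool and the table is 180 mm.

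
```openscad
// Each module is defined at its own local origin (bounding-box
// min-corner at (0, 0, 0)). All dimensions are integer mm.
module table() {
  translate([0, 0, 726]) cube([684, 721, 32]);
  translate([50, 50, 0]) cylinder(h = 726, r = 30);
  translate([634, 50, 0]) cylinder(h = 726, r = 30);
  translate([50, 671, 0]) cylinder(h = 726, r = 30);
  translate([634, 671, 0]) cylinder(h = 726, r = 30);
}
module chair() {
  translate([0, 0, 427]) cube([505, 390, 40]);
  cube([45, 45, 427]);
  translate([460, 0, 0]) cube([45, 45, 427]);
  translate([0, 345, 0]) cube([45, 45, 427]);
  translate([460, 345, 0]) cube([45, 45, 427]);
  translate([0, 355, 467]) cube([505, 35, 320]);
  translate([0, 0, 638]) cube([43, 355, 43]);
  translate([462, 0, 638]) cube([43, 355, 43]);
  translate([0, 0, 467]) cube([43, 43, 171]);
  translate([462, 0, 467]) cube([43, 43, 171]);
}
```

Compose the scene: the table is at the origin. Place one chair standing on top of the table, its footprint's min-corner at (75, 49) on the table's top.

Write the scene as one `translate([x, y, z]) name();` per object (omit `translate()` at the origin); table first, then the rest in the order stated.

table();
translate([75, 49, 758]) chair();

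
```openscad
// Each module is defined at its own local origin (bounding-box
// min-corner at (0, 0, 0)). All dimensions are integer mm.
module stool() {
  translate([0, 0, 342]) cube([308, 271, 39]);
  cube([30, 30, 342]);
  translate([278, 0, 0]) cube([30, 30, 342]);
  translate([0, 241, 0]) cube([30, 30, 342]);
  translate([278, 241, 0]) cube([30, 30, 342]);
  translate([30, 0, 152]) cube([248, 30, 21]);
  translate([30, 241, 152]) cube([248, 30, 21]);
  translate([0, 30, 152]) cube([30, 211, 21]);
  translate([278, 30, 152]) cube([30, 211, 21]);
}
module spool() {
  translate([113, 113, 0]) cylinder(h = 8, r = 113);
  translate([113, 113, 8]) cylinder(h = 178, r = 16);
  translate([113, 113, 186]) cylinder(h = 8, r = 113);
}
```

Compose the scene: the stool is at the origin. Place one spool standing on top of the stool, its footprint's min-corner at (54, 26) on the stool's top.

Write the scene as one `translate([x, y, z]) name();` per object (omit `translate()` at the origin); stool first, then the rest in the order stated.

stool();
translate([54, 26, 381]) spool();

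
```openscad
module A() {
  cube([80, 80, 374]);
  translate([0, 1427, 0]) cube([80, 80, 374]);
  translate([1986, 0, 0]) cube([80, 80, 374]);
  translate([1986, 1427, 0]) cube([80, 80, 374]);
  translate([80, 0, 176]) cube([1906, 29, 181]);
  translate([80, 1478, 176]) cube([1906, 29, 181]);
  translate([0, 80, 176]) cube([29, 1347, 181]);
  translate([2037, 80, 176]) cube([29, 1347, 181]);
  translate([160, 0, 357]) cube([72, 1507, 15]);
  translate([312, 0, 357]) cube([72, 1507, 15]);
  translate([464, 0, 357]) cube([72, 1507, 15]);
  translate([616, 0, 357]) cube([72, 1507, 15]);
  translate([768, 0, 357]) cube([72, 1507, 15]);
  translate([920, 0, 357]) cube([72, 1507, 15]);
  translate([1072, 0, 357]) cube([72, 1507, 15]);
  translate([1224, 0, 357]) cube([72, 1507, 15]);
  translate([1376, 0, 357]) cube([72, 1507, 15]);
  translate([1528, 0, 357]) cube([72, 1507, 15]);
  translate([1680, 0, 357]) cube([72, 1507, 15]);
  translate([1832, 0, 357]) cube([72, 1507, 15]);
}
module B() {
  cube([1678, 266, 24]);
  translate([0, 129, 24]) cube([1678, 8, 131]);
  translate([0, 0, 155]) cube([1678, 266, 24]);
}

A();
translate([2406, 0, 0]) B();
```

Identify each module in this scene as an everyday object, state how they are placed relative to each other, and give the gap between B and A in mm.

The I-beam's nearest face is 340 mm from the bed frame's +x face.

A is a bed frame. B is an I-beam. The I-beam is on the floor beside the bed frame on its +x side. The gap between the I-beam and the bed frame is 340 mm.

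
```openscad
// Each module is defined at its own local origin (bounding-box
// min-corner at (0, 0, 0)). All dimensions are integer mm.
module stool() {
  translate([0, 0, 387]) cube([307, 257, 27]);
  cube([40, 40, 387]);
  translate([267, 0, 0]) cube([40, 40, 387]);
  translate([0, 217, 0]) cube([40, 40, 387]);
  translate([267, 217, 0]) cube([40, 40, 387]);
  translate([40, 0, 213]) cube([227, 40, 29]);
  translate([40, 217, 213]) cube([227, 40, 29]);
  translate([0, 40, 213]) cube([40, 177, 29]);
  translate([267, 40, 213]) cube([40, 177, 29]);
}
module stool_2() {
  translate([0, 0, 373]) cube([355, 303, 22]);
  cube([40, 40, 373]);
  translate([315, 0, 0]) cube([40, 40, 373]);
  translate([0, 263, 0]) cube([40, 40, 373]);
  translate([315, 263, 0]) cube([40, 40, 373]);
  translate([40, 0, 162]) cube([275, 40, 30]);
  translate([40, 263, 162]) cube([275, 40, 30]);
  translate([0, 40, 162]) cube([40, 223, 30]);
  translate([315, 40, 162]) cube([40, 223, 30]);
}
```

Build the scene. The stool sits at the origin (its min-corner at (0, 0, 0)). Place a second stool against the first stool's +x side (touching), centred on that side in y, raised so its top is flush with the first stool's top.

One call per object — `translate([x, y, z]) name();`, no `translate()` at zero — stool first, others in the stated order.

stool();
translate([307, -23, 19]) stool_2();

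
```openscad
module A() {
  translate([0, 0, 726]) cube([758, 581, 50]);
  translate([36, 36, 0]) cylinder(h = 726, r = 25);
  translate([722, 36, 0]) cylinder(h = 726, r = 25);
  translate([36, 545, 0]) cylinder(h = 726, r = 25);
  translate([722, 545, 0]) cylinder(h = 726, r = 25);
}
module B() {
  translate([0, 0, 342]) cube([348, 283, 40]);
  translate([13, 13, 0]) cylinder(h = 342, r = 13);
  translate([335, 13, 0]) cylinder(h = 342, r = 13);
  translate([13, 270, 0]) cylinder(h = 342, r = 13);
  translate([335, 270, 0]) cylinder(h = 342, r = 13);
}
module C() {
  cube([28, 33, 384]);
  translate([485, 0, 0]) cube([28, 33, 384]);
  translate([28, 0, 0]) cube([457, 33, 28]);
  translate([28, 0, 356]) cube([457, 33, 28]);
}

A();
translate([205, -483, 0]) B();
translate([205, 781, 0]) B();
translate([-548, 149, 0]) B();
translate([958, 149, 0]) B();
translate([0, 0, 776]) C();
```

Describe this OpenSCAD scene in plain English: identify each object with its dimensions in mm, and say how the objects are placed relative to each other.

A is a table with a 758×581 mm rectangular top, 50 mm thick, top surface at z = 776 mm, supported by four round legs of 50 mm diameter, each leg's bounding box inset 11 mm from the nearest pair of top edges, running from the floor.

B is a simple wooden stool: a rectangular seat 348 mm (x) by 283 mm (y), 40 mm thick, top face at z = 382 mm, on four round legs, each 26 mm in diameter. The legs rest on z = 0, each leg's axis is inset half a diameter from the nearest pair of seat edges (so the leg's bounding box is flush with the corner).

C is a rectangular picture frame lying in the x–z plane (depth along y). The opening is 457 mm wide (x) by 328 mm tall (z), surrounded by a border 28 mm wide on all four sides. The frame is 33 mm deep and is made of two full-height vertical stiles with two horizontal rails fitted between them.

Four stools sit around the table at the −y, +y, −x, +x sides. The picture frame is on top of the table.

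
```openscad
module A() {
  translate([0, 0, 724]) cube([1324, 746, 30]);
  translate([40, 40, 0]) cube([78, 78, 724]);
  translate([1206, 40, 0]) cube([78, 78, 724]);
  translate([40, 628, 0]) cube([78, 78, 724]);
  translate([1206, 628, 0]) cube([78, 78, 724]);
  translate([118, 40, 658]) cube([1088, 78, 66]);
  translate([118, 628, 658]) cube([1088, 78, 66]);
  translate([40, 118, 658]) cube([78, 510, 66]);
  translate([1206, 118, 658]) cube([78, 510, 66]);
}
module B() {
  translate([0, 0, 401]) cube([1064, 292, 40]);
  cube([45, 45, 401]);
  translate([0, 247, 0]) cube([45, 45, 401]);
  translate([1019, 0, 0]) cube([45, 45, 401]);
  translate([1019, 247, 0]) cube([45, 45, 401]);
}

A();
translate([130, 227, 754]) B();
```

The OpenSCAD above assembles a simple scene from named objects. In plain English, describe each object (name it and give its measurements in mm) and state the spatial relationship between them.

A is a table: top 1324 mm (x) × 746 mm (y), 30 mm thick, upper face at z = 754 mm, on four 78×78 mm square legs, each inset 40 mm from the nearest pair of top edges, running from z = 0 to the bottom of the top. Four apron rails, 78 mm thick and 66 mm tall, run between adjacent legs with their top edges flush with the underside of the top and their outer faces flush with the legs' outer faces.

B is a bench: a 1064×292 mm seat slab, 40 mm thick, top at z = 441 mm, on four 45×45 mm square legs flush with the seat corners and standing on z = 0.

The bench is on top of the table, centred.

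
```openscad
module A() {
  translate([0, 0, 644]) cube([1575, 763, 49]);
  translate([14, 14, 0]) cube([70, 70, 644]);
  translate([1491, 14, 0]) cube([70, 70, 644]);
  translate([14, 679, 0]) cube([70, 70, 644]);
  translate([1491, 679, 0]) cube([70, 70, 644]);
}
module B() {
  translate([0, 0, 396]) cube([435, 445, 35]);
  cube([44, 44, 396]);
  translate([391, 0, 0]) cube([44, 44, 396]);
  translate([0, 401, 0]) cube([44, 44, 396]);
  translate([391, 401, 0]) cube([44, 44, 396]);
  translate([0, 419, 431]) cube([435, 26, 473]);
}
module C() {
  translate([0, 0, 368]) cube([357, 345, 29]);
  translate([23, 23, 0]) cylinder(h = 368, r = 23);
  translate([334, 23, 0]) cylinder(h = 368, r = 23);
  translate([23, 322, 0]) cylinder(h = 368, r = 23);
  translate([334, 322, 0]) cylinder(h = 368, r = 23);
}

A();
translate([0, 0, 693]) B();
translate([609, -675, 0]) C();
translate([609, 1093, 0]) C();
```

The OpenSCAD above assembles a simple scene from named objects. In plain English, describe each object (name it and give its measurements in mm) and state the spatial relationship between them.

A is a table: top 1575 mm (x) × 763 mm (y), 49 mm thick, upper face at z = 693 mm, on four 70×70 mm square legs, each inset 14 mm from the nearest pair of top edges, running from z = 0 to the bottom of the top.

B is a chair. The seat is a 435×445×35 mm slab with its top at z = 431 mm, on four 44×44 mm corner legs (flush with the seat edges, standing on z = 0). A flat backrest 26 mm thick, 473 mm tall, spans the full seat width and rises from the seat top along its +y edge, rear face flush with the rear of the seat.

C is a four-legged stool. The seat is 357×345 mm, 29 mm thick, top at z = 397 mm. It stands on four round legs, each 46 mm in diameter, from z = 0 to the seat underside, each leg's axis is inset half a diameter from the nearest pair of seat edges (so the leg's bounding box is flush with the corner).

The chair is on top of the table. Two stools sit around the table at the −y, +y sides.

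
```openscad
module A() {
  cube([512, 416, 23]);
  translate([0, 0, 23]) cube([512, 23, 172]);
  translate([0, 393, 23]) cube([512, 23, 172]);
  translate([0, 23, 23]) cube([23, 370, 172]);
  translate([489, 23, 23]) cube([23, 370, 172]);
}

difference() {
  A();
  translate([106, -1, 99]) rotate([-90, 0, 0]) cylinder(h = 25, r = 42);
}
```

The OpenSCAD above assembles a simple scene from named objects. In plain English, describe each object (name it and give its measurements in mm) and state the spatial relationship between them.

A is an open-topped rectangular box: outside dimensions 512×416×195 mm, with a uniform wall and base thickness of 23 mm. The base is a full 512×416 slab on the floor; four walls sit on top of the base. The front and back walls (the −y and +y sides) span the full width; the two side walls fit between them.

The open box has a circular hole of radius 42 mm through its front wall, centred at (x = 106, z = 99).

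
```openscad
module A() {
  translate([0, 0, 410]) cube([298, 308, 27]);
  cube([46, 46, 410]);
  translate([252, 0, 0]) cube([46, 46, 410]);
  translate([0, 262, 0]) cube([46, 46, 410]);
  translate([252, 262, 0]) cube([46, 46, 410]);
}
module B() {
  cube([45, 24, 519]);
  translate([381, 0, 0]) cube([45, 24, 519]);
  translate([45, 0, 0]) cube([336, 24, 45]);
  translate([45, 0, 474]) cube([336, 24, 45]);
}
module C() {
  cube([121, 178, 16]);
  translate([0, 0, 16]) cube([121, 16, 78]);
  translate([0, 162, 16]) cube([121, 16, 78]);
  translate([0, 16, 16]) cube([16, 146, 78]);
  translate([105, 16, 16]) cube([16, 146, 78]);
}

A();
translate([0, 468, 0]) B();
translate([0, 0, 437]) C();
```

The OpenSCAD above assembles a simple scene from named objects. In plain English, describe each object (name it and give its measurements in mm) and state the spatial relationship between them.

A is a four-legged stool. The seat is 298×308 mm, 27 mm thick, top at z = 437 mm. It stands on four square legs, each 46×46 mm in cross-section, from z = 0 to the seat underside, each flush with a corner of the seat.

B is a rectangular picture frame lying in the x–z plane (depth along y). The opening is 336 mm wide (x) by 429 mm tall (z), surrounded by a border 45 mm wide on all four sides. The frame is 24 mm deep and is made of two full-height vertical stiles with two horizontal rails fitted between them.

C is an open-topped rectangular box: outside dimensions 121×178×94 mm, with a uniform wall and base thickness of 16 mm. The base is a full 121×178 slab on the floor; four walls sit on top of the base. The front and back walls (the −y and +y sides) span the full width; the two side walls fit between them.

The picture frame is on the floor beside the stool on its +y side. The open box is on top of the stool.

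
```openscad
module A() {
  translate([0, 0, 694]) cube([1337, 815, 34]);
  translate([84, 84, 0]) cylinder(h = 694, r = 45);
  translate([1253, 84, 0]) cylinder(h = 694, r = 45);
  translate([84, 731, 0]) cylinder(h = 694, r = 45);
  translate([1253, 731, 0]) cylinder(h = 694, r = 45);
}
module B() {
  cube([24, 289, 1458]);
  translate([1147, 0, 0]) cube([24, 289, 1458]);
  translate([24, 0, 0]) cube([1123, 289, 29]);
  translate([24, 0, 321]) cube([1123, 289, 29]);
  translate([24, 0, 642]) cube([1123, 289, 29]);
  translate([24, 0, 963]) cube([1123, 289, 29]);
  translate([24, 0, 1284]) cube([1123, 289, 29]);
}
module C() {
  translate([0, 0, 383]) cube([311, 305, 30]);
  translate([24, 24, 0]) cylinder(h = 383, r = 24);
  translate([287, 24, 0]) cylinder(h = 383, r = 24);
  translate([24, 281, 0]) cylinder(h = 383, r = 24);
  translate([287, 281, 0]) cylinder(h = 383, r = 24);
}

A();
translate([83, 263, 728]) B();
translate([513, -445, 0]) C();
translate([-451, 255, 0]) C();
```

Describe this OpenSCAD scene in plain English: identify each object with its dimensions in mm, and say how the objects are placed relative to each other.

A is a table with a 1337×815 mm rectangular top, 34 mm thick, top surface at z = 728 mm, supported by four round legs of 90 mm diameter, each leg's bounding box inset 39 mm from the nearest pair of top edges, running from the floor.

B is a bookshelf 1171 mm wide overall, 289 mm deep and 1458 mm tall. The two sides are 24 mm thick vertical panels. 5 horizontal shelves of 29 mm thickness span between the inner faces of the sides; the lowest shelf sits on the floor and shelves are stacked with a clear vertical gap of 292 mm between each pair.

C is a four-legged stool. The seat is a 311×305×30 mm slab whose top surface is at z = 413 mm; four round legs, each 48 mm in diameter, run from the floor (z = 0) to the underside of the seat, each leg's axis is inset half a diameter from the nearest pair of seat edges (so the leg's bounding box is flush with the corner).

The bookshelf is on top of the table, centred. Two stools sit around the table at the −y, −x sides.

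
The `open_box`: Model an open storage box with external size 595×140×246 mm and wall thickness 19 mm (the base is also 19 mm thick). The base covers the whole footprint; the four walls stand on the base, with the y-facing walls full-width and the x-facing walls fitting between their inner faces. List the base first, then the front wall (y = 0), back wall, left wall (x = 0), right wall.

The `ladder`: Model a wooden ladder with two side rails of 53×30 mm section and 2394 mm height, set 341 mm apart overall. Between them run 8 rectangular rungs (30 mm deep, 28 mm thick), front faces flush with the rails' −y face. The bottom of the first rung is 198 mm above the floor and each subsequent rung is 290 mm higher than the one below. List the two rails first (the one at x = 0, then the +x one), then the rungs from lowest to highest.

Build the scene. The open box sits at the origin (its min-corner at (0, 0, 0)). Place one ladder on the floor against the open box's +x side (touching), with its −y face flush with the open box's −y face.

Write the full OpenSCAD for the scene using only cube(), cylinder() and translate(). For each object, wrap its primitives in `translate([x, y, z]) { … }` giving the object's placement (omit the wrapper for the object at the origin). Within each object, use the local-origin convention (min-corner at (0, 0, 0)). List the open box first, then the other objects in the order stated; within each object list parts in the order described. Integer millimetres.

cube([595, 140, 19]);
translate([0, 0, 19]) cube([595, 19, 227]);
translate([0, 121, 19]) cube([595, 19, 227]);
translate([0, 19, 19]) cube([19, 102, 227]);
translate([576, 19, 19]) cube([19, 102, 227]);
translate([595, 0, 0]) {
  cube([53, 30, 2394]);
  translate([288, 0, 0]) cube([53, 30, 2394]);
  translate([53, 0, 198]) cube([235, 30, 28]);
  translate([53, 0, 488]) cube([235, 30, 28]);
  translate([53, 0, 778]) cube([235, 30, 28]);
  translate([53, 0, 1068]) cube([235, 30, 28]);
  translate([53, 0, 1358]) cube([235, 30, 28]);
  translate([53, 0, 1648]) cube([235, 30, 28]);
  translate([53, 0, 1938]) cube([235, 30, 28]);
  translate([53, 0, 2228]) cube([235, 30, 28]);
}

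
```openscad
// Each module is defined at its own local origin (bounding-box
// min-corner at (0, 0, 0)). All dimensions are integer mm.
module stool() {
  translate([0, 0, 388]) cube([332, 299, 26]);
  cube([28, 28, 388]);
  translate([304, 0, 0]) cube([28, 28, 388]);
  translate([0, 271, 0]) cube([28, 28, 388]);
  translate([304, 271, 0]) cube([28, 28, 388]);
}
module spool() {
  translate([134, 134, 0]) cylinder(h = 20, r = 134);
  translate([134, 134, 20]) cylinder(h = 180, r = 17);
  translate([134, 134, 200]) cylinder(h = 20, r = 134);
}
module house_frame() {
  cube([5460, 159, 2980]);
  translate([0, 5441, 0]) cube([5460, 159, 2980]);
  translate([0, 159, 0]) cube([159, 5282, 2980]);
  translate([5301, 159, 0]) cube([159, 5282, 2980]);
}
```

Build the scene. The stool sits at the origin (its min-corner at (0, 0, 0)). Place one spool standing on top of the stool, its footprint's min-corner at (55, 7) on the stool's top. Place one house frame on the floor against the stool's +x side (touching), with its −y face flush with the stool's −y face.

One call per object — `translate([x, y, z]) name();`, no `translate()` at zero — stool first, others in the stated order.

stool();
translate([55, 7, 414]) spool();
translate([332, 0, 0]) house_frame();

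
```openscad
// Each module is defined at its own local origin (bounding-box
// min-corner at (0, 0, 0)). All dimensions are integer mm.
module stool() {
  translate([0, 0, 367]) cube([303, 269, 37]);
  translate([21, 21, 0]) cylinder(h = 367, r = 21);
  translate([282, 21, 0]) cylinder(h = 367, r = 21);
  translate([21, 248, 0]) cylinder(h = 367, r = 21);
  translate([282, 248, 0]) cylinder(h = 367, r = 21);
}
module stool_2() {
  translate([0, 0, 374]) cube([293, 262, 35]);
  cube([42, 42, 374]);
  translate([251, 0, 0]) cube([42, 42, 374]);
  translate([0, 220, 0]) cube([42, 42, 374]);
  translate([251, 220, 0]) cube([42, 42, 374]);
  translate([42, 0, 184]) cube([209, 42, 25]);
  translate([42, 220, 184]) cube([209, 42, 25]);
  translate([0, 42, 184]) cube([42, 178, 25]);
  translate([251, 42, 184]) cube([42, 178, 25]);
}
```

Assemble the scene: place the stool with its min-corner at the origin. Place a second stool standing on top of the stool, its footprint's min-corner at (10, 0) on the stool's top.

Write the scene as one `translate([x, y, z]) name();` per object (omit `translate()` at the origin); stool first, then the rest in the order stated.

stool();
translate([10, 0, 404]) stool_2();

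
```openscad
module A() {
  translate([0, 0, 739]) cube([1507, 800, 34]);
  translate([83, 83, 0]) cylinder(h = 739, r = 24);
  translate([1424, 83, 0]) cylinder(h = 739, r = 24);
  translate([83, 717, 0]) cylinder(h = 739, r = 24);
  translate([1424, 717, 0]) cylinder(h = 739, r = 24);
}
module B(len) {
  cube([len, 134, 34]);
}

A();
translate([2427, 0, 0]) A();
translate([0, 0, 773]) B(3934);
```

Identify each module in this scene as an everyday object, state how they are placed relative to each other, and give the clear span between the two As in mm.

A is a table. B is a beam. A beam spans the tops of two tables. The clear span between the two tables is 920 mm.

Second table starts at x = 2427; first ends at x = 1507; clear span = 2427 − 1507 = 920 mm.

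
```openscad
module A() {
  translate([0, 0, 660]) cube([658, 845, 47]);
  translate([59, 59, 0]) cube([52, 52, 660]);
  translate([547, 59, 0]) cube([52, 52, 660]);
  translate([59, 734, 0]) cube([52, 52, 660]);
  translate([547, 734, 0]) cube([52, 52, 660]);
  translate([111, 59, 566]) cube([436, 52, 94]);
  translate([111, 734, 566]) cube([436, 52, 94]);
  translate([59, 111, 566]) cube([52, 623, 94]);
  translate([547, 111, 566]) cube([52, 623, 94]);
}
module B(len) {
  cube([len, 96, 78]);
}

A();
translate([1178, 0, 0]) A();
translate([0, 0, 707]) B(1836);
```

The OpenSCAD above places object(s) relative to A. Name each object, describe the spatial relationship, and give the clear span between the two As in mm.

Second table starts at x = 1178; first ends at x = 658; clear span = 1178 − 658 = 520 mm.

A is a table. B is a beam. A beam spans the tops of two tables. The clear span between the two tables is 520 mm.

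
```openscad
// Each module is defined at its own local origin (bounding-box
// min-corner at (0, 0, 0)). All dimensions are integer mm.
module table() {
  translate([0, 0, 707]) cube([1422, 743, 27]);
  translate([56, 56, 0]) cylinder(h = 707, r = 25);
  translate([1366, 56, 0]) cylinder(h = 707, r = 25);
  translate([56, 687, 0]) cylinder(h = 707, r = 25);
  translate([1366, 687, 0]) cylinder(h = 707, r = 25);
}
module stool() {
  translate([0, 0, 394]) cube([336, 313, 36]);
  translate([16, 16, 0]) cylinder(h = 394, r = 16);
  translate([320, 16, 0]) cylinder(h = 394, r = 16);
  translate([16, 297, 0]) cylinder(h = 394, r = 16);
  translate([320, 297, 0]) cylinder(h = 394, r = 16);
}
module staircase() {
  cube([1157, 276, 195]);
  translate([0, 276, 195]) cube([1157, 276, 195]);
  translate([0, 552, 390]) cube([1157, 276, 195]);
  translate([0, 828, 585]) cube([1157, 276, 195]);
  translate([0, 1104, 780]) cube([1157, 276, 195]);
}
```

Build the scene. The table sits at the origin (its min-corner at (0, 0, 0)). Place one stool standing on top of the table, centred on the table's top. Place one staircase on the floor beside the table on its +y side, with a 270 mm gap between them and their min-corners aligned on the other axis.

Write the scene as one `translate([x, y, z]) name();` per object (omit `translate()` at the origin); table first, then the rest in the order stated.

table();
translate([543, 215, 734]) stool();
translate([0, 1013, 0]) staircase();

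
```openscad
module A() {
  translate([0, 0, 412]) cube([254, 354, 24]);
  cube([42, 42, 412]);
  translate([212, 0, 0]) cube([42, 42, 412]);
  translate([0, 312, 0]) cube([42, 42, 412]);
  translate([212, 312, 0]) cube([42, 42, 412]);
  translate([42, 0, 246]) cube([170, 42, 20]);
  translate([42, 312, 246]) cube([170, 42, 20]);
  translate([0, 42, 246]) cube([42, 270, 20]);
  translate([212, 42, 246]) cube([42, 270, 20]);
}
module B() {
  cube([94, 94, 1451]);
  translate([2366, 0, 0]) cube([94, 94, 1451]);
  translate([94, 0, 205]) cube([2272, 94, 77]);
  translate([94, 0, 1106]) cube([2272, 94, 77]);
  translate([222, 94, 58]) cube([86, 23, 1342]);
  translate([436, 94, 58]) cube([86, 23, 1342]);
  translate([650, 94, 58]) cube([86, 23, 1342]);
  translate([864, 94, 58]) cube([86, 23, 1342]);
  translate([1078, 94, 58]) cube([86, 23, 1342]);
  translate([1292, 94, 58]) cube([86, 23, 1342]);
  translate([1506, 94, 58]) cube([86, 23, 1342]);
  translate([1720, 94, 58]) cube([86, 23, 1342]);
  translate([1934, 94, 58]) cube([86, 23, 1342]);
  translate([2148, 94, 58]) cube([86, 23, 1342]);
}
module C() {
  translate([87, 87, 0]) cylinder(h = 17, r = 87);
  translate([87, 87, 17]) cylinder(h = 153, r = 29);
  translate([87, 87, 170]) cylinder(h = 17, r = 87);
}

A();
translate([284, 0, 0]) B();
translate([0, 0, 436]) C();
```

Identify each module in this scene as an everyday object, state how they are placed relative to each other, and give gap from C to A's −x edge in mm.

A is a stool. B is a fence section. C is a spool. The fence section is on the floor beside the stool on its +x side. The spool is on top of the stool. The gap from the spool to the stool's −x edge is 0 mm.

The spool's min-x is at 0; the stool's min-x is 0; gap = 0 mm.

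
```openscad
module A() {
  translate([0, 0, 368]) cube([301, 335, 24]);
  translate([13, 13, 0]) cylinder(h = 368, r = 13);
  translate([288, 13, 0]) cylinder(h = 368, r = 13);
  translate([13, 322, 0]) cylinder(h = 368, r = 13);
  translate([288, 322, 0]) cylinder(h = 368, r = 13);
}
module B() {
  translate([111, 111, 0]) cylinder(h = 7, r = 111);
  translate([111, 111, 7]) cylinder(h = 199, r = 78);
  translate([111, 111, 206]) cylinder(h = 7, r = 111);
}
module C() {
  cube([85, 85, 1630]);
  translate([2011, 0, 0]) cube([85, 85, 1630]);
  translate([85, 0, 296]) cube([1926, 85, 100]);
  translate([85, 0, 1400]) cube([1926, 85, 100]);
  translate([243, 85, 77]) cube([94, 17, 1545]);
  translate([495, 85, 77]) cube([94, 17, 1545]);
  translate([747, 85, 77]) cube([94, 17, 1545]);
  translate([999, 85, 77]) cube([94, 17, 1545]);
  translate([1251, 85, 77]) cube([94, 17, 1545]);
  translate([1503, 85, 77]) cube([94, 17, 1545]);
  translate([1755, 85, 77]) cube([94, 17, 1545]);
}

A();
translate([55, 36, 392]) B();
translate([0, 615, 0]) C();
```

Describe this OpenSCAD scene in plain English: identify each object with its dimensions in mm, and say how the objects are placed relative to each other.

A is a simple wooden stool: a rectangular seat 301 mm (x) by 335 mm (y), 24 mm thick, top face at z = 392 mm, on four round legs, each 26 mm in diameter. The legs rest on z = 0, each leg's axis is inset half a diameter from the nearest pair of seat edges (so the leg's bounding box is flush with the corner).

B is a spool: two coaxial disc flanges of radius 111 mm and thickness 7 mm, joined by a core cylinder of radius 78 mm and height 199 mm. The lower flange rests on z = 0 and the three cylinders share a vertical axis.

C is a fence section. Two 85×85 mm posts, 1630 mm tall, stand on the floor with a clear span of 1926 mm between their inner faces. Two horizontal rails of 85×100 mm section span the gap between the posts with their undersides at z = 296 mm and z = 1400 mm, flush with the posts' −y face. 7 pickets, each 94 mm wide, 17 mm thick and 1545 mm tall, are fixed to the +y face of the rails with their bottoms at z = 77 mm, evenly spaced across the span with equal gaps (rounded down to the nearest mm) at the −x end and between each pair — any rounding remainder accumulates at the +x end.

The spool is on top of the stool. The fence section is on the floor beside the stool on its +y side.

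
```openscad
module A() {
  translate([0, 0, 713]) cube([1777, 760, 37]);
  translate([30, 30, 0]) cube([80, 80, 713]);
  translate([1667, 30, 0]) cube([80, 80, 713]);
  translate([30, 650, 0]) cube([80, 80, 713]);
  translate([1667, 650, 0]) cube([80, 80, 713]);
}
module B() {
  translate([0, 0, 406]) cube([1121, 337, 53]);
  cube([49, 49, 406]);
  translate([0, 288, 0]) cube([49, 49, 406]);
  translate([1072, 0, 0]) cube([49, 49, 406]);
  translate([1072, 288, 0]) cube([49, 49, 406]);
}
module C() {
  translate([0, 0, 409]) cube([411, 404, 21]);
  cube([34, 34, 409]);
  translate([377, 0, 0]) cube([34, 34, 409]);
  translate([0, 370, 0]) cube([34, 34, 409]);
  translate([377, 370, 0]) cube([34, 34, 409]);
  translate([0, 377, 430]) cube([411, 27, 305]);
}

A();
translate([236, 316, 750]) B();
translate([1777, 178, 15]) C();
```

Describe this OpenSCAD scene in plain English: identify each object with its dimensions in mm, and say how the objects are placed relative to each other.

A is a rectangular dining table. The top is 1777×760×37 mm with its upper surface at z = 750 mm. It stands on four 80×80 mm square legs, each inset 30 mm from the nearest pair of top edges, running from the floor to the underside of the top.

B is a bench: a 1121×337 mm seat slab, 53 mm thick, top at z = 459 mm, on four 49×49 mm square legs flush with the seat corners and standing on z = 0.

C is a chair. The seat is a 411×404×21 mm slab with its top at z = 430 mm, on four 34×34 mm corner legs (flush with the seat edges, standing on z = 0). A flat backrest 27 mm thick, 305 mm tall, spans the full seat width and rises from the seat top along its +y edge, rear face flush with the rear of the seat.

The bench is on top of the table. The chair is beside the table with their tops flush at z = 750.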